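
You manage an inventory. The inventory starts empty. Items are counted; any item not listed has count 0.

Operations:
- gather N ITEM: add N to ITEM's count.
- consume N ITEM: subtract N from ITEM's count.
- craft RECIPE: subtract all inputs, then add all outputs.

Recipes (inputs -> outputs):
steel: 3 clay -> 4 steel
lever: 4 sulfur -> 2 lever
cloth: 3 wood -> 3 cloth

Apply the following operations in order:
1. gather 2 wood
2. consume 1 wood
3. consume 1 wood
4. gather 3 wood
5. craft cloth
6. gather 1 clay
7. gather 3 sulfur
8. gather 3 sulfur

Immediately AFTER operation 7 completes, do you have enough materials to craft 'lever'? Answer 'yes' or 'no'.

Answer: no

Derivation:
After 1 (gather 2 wood): wood=2
After 2 (consume 1 wood): wood=1
After 3 (consume 1 wood): (empty)
After 4 (gather 3 wood): wood=3
After 5 (craft cloth): cloth=3
After 6 (gather 1 clay): clay=1 cloth=3
After 7 (gather 3 sulfur): clay=1 cloth=3 sulfur=3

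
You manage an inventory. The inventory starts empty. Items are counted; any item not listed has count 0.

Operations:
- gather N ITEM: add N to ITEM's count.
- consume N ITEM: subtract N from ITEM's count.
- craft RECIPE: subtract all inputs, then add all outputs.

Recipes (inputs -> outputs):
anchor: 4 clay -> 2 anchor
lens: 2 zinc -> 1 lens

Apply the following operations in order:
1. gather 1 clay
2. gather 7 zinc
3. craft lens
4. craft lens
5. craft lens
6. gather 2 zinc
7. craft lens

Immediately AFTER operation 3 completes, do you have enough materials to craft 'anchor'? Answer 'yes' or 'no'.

After 1 (gather 1 clay): clay=1
After 2 (gather 7 zinc): clay=1 zinc=7
After 3 (craft lens): clay=1 lens=1 zinc=5

Answer: no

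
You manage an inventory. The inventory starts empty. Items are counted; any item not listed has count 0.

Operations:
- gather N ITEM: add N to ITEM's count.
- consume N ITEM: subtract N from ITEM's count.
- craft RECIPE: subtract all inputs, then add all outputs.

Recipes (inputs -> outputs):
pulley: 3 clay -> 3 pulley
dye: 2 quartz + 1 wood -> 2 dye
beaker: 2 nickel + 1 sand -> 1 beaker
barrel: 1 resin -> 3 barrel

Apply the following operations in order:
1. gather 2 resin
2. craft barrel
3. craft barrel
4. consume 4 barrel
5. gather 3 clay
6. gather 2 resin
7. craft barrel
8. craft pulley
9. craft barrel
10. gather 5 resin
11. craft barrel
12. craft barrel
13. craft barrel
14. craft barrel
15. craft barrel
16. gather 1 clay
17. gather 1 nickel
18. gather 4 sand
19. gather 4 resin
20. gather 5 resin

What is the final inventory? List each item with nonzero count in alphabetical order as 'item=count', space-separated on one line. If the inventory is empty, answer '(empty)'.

Answer: barrel=23 clay=1 nickel=1 pulley=3 resin=9 sand=4

Derivation:
After 1 (gather 2 resin): resin=2
After 2 (craft barrel): barrel=3 resin=1
After 3 (craft barrel): barrel=6
After 4 (consume 4 barrel): barrel=2
After 5 (gather 3 clay): barrel=2 clay=3
After 6 (gather 2 resin): barrel=2 clay=3 resin=2
After 7 (craft barrel): barrel=5 clay=3 resin=1
After 8 (craft pulley): barrel=5 pulley=3 resin=1
After 9 (craft barrel): barrel=8 pulley=3
After 10 (gather 5 resin): barrel=8 pulley=3 resin=5
After 11 (craft barrel): barrel=11 pulley=3 resin=4
After 12 (craft barrel): barrel=14 pulley=3 resin=3
After 13 (craft barrel): barrel=17 pulley=3 resin=2
After 14 (craft barrel): barrel=20 pulley=3 resin=1
After 15 (craft barrel): barrel=23 pulley=3
After 16 (gather 1 clay): barrel=23 clay=1 pulley=3
After 17 (gather 1 nickel): barrel=23 clay=1 nickel=1 pulley=3
After 18 (gather 4 sand): barrel=23 clay=1 nickel=1 pulley=3 sand=4
After 19 (gather 4 resin): barrel=23 clay=1 nickel=1 pulley=3 resin=4 sand=4
After 20 (gather 5 resin): barrel=23 clay=1 nickel=1 pulley=3 resin=9 sand=4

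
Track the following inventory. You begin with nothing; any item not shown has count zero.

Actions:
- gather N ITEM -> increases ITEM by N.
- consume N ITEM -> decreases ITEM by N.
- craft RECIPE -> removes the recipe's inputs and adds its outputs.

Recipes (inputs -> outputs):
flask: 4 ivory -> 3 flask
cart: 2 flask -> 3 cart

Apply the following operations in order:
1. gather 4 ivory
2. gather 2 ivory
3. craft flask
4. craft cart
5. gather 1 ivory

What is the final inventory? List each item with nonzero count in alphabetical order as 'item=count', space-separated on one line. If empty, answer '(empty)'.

After 1 (gather 4 ivory): ivory=4
After 2 (gather 2 ivory): ivory=6
After 3 (craft flask): flask=3 ivory=2
After 4 (craft cart): cart=3 flask=1 ivory=2
After 5 (gather 1 ivory): cart=3 flask=1 ivory=3

Answer: cart=3 flask=1 ivory=3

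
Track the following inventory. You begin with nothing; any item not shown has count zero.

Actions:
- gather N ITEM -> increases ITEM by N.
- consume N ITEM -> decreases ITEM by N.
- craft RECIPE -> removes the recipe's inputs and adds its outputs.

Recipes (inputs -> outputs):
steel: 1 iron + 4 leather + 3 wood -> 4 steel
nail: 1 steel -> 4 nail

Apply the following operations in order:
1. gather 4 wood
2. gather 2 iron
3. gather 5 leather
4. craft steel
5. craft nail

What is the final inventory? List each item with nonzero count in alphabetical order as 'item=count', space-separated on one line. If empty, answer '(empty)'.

After 1 (gather 4 wood): wood=4
After 2 (gather 2 iron): iron=2 wood=4
After 3 (gather 5 leather): iron=2 leather=5 wood=4
After 4 (craft steel): iron=1 leather=1 steel=4 wood=1
After 5 (craft nail): iron=1 leather=1 nail=4 steel=3 wood=1

Answer: iron=1 leather=1 nail=4 steel=3 wood=1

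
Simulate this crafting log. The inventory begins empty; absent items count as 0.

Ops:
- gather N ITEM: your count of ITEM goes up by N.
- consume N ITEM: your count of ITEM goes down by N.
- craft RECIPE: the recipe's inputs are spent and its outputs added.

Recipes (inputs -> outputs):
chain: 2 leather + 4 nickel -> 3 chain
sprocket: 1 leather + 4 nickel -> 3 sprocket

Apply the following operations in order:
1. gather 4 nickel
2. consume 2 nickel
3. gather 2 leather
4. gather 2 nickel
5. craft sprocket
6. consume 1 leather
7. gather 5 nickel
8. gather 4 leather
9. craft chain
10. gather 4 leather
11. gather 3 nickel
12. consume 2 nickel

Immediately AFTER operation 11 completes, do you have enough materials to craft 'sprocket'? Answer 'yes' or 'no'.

After 1 (gather 4 nickel): nickel=4
After 2 (consume 2 nickel): nickel=2
After 3 (gather 2 leather): leather=2 nickel=2
After 4 (gather 2 nickel): leather=2 nickel=4
After 5 (craft sprocket): leather=1 sprocket=3
After 6 (consume 1 leather): sprocket=3
After 7 (gather 5 nickel): nickel=5 sprocket=3
After 8 (gather 4 leather): leather=4 nickel=5 sprocket=3
After 9 (craft chain): chain=3 leather=2 nickel=1 sprocket=3
After 10 (gather 4 leather): chain=3 leather=6 nickel=1 sprocket=3
After 11 (gather 3 nickel): chain=3 leather=6 nickel=4 sprocket=3

Answer: yes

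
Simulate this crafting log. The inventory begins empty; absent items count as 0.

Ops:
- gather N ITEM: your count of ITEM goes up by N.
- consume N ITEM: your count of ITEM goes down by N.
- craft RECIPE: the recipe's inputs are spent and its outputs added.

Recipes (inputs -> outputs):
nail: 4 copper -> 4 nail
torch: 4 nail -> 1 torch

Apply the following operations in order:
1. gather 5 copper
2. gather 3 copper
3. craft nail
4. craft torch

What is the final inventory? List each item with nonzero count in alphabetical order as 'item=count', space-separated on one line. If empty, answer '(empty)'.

Answer: copper=4 torch=1

Derivation:
After 1 (gather 5 copper): copper=5
After 2 (gather 3 copper): copper=8
After 3 (craft nail): copper=4 nail=4
After 4 (craft torch): copper=4 torch=1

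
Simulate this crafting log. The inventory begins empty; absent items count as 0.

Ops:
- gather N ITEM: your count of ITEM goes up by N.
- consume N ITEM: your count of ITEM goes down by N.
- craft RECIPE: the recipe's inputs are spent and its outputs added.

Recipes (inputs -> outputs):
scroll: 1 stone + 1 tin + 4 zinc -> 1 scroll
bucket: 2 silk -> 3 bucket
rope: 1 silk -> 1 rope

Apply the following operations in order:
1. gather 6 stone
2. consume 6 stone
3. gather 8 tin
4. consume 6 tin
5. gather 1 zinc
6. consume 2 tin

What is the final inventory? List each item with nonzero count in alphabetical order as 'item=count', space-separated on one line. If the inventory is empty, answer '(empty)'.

Answer: zinc=1

Derivation:
After 1 (gather 6 stone): stone=6
After 2 (consume 6 stone): (empty)
After 3 (gather 8 tin): tin=8
After 4 (consume 6 tin): tin=2
After 5 (gather 1 zinc): tin=2 zinc=1
After 6 (consume 2 tin): zinc=1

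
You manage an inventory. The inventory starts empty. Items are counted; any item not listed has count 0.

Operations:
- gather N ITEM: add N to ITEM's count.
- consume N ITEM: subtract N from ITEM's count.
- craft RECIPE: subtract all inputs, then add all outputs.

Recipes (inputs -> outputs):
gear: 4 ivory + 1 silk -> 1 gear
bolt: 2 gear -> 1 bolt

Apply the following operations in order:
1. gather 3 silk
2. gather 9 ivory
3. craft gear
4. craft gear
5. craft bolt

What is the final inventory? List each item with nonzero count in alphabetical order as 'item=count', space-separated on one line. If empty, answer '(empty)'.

Answer: bolt=1 ivory=1 silk=1

Derivation:
After 1 (gather 3 silk): silk=3
After 2 (gather 9 ivory): ivory=9 silk=3
After 3 (craft gear): gear=1 ivory=5 silk=2
After 4 (craft gear): gear=2 ivory=1 silk=1
After 5 (craft bolt): bolt=1 ivory=1 silk=1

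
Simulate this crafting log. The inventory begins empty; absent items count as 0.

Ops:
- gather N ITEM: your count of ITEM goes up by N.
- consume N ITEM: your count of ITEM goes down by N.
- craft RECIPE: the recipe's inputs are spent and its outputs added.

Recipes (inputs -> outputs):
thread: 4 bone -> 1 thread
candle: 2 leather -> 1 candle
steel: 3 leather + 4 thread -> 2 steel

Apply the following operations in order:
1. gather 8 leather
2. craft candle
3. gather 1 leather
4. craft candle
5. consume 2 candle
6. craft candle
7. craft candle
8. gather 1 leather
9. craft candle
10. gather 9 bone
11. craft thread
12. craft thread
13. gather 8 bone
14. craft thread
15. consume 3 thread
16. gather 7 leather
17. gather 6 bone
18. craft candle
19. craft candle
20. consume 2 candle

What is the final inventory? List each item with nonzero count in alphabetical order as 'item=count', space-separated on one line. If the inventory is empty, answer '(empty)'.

Answer: bone=11 candle=3 leather=3

Derivation:
After 1 (gather 8 leather): leather=8
After 2 (craft candle): candle=1 leather=6
After 3 (gather 1 leather): candle=1 leather=7
After 4 (craft candle): candle=2 leather=5
After 5 (consume 2 candle): leather=5
After 6 (craft candle): candle=1 leather=3
After 7 (craft candle): candle=2 leather=1
After 8 (gather 1 leather): candle=2 leather=2
After 9 (craft candle): candle=3
After 10 (gather 9 bone): bone=9 candle=3
After 11 (craft thread): bone=5 candle=3 thread=1
After 12 (craft thread): bone=1 candle=3 thread=2
After 13 (gather 8 bone): bone=9 candle=3 thread=2
After 14 (craft thread): bone=5 candle=3 thread=3
After 15 (consume 3 thread): bone=5 candle=3
After 16 (gather 7 leather): bone=5 candle=3 leather=7
After 17 (gather 6 bone): bone=11 candle=3 leather=7
After 18 (craft candle): bone=11 candle=4 leather=5
After 19 (craft candle): bone=11 candle=5 leather=3
After 20 (consume 2 candle): bone=11 candle=3 leather=3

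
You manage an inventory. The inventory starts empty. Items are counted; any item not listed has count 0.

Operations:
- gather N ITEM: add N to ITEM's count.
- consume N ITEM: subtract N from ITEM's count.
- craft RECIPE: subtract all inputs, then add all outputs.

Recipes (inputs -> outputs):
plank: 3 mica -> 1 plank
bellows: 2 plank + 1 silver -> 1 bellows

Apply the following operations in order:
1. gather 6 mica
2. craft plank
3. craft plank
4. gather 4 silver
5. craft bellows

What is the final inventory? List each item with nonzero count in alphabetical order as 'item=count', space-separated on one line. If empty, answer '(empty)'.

Answer: bellows=1 silver=3

Derivation:
After 1 (gather 6 mica): mica=6
After 2 (craft plank): mica=3 plank=1
After 3 (craft plank): plank=2
After 4 (gather 4 silver): plank=2 silver=4
After 5 (craft bellows): bellows=1 silver=3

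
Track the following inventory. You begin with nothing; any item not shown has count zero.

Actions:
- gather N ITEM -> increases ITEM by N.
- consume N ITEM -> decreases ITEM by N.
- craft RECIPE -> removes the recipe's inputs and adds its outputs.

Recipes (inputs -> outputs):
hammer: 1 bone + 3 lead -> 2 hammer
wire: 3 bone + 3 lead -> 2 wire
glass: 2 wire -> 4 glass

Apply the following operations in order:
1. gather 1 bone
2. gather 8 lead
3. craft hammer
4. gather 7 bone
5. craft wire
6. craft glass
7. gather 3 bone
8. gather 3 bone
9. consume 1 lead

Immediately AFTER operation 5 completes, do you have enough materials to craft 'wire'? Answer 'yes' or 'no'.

Answer: no

Derivation:
After 1 (gather 1 bone): bone=1
After 2 (gather 8 lead): bone=1 lead=8
After 3 (craft hammer): hammer=2 lead=5
After 4 (gather 7 bone): bone=7 hammer=2 lead=5
After 5 (craft wire): bone=4 hammer=2 lead=2 wire=2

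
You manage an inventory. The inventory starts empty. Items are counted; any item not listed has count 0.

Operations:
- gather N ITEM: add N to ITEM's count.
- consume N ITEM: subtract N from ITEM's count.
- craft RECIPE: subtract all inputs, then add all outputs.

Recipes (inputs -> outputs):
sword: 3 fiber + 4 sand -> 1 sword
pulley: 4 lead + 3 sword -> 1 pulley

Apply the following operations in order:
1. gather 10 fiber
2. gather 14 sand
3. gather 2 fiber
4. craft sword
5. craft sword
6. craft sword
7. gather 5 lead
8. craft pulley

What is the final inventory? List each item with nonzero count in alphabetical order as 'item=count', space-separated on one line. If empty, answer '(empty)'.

Answer: fiber=3 lead=1 pulley=1 sand=2

Derivation:
After 1 (gather 10 fiber): fiber=10
After 2 (gather 14 sand): fiber=10 sand=14
After 3 (gather 2 fiber): fiber=12 sand=14
After 4 (craft sword): fiber=9 sand=10 sword=1
After 5 (craft sword): fiber=6 sand=6 sword=2
After 6 (craft sword): fiber=3 sand=2 sword=3
After 7 (gather 5 lead): fiber=3 lead=5 sand=2 sword=3
After 8 (craft pulley): fiber=3 lead=1 pulley=1 sand=2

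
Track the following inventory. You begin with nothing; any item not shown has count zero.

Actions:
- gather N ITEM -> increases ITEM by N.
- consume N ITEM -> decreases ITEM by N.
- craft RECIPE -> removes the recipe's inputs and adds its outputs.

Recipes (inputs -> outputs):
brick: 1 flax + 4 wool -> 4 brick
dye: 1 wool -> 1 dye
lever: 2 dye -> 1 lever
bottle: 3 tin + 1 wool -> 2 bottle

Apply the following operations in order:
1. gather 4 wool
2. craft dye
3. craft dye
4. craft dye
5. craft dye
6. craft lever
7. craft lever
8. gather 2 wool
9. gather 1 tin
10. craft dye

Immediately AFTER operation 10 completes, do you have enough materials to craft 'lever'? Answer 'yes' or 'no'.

After 1 (gather 4 wool): wool=4
After 2 (craft dye): dye=1 wool=3
After 3 (craft dye): dye=2 wool=2
After 4 (craft dye): dye=3 wool=1
After 5 (craft dye): dye=4
After 6 (craft lever): dye=2 lever=1
After 7 (craft lever): lever=2
After 8 (gather 2 wool): lever=2 wool=2
After 9 (gather 1 tin): lever=2 tin=1 wool=2
After 10 (craft dye): dye=1 lever=2 tin=1 wool=1

Answer: no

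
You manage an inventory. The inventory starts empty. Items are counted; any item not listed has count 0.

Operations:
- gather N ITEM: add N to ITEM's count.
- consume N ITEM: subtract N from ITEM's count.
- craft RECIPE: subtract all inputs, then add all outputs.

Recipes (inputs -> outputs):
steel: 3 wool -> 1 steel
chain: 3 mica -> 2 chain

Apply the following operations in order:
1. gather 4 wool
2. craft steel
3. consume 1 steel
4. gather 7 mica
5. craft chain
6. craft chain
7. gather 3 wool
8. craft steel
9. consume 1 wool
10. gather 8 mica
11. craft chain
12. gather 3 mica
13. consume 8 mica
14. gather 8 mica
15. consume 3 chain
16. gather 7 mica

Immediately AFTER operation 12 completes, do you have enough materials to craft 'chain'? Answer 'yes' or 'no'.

Answer: yes

Derivation:
After 1 (gather 4 wool): wool=4
After 2 (craft steel): steel=1 wool=1
After 3 (consume 1 steel): wool=1
After 4 (gather 7 mica): mica=7 wool=1
After 5 (craft chain): chain=2 mica=4 wool=1
After 6 (craft chain): chain=4 mica=1 wool=1
After 7 (gather 3 wool): chain=4 mica=1 wool=4
After 8 (craft steel): chain=4 mica=1 steel=1 wool=1
After 9 (consume 1 wool): chain=4 mica=1 steel=1
After 10 (gather 8 mica): chain=4 mica=9 steel=1
After 11 (craft chain): chain=6 mica=6 steel=1
After 12 (gather 3 mica): chain=6 mica=9 steel=1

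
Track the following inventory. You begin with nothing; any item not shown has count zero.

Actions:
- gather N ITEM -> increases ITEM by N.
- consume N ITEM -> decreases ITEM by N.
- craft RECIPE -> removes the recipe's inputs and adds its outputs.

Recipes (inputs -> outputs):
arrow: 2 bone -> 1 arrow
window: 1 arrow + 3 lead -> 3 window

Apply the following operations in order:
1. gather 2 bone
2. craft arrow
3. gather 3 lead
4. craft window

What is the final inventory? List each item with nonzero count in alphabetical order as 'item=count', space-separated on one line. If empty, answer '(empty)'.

Answer: window=3

Derivation:
After 1 (gather 2 bone): bone=2
After 2 (craft arrow): arrow=1
After 3 (gather 3 lead): arrow=1 lead=3
After 4 (craft window): window=3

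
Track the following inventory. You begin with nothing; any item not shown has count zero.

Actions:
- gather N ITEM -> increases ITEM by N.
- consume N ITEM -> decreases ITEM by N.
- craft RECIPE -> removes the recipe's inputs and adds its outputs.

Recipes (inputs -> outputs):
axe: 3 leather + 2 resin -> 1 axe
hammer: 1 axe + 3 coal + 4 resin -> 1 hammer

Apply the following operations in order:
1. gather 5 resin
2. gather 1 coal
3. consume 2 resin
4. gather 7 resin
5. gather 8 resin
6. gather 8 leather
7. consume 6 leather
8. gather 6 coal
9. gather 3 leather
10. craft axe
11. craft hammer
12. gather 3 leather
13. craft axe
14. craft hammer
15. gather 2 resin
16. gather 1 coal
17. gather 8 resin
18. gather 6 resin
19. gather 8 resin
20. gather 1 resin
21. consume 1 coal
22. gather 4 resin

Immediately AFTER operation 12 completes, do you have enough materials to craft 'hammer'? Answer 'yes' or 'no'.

Answer: no

Derivation:
After 1 (gather 5 resin): resin=5
After 2 (gather 1 coal): coal=1 resin=5
After 3 (consume 2 resin): coal=1 resin=3
After 4 (gather 7 resin): coal=1 resin=10
After 5 (gather 8 resin): coal=1 resin=18
After 6 (gather 8 leather): coal=1 leather=8 resin=18
After 7 (consume 6 leather): coal=1 leather=2 resin=18
After 8 (gather 6 coal): coal=7 leather=2 resin=18
After 9 (gather 3 leather): coal=7 leather=5 resin=18
After 10 (craft axe): axe=1 coal=7 leather=2 resin=16
After 11 (craft hammer): coal=4 hammer=1 leather=2 resin=12
After 12 (gather 3 leather): coal=4 hammer=1 leather=5 resin=12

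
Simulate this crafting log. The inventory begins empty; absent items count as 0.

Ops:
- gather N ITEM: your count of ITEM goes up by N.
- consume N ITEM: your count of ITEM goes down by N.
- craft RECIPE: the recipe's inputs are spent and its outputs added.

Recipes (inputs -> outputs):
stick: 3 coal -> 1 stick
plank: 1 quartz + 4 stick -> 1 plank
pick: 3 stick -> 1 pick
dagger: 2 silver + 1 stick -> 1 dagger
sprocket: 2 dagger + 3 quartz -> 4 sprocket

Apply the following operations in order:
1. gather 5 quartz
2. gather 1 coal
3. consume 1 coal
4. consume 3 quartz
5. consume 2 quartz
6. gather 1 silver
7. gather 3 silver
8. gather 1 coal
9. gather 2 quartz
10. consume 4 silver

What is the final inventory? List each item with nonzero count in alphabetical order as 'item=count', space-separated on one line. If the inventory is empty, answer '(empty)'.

Answer: coal=1 quartz=2

Derivation:
After 1 (gather 5 quartz): quartz=5
After 2 (gather 1 coal): coal=1 quartz=5
After 3 (consume 1 coal): quartz=5
After 4 (consume 3 quartz): quartz=2
After 5 (consume 2 quartz): (empty)
After 6 (gather 1 silver): silver=1
After 7 (gather 3 silver): silver=4
After 8 (gather 1 coal): coal=1 silver=4
After 9 (gather 2 quartz): coal=1 quartz=2 silver=4
After 10 (consume 4 silver): coal=1 quartz=2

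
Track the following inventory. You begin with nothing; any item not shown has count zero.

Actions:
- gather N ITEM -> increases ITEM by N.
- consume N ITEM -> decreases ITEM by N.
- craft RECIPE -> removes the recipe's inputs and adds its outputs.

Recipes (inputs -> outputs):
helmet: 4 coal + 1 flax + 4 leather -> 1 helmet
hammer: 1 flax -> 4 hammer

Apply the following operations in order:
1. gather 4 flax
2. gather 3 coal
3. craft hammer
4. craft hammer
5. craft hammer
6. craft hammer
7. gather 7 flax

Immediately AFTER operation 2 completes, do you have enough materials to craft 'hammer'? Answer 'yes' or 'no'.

Answer: yes

Derivation:
After 1 (gather 4 flax): flax=4
After 2 (gather 3 coal): coal=3 flax=4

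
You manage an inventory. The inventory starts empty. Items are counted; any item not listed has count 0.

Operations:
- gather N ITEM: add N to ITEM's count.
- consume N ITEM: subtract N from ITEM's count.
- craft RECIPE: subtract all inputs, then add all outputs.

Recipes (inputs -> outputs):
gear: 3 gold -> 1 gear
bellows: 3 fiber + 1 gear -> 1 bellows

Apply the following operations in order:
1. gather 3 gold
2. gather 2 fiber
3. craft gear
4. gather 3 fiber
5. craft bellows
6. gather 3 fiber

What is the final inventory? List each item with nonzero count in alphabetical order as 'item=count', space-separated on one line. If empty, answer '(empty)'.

Answer: bellows=1 fiber=5

Derivation:
After 1 (gather 3 gold): gold=3
After 2 (gather 2 fiber): fiber=2 gold=3
After 3 (craft gear): fiber=2 gear=1
After 4 (gather 3 fiber): fiber=5 gear=1
After 5 (craft bellows): bellows=1 fiber=2
After 6 (gather 3 fiber): bellows=1 fiber=5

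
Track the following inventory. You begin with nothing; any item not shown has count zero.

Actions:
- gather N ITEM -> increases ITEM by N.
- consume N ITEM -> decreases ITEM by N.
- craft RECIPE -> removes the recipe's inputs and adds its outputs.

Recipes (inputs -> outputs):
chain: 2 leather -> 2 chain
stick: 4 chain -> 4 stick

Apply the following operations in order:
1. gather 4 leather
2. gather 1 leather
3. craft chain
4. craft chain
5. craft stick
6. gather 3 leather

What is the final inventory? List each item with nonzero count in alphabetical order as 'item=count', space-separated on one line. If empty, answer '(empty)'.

After 1 (gather 4 leather): leather=4
After 2 (gather 1 leather): leather=5
After 3 (craft chain): chain=2 leather=3
After 4 (craft chain): chain=4 leather=1
After 5 (craft stick): leather=1 stick=4
After 6 (gather 3 leather): leather=4 stick=4

Answer: leather=4 stick=4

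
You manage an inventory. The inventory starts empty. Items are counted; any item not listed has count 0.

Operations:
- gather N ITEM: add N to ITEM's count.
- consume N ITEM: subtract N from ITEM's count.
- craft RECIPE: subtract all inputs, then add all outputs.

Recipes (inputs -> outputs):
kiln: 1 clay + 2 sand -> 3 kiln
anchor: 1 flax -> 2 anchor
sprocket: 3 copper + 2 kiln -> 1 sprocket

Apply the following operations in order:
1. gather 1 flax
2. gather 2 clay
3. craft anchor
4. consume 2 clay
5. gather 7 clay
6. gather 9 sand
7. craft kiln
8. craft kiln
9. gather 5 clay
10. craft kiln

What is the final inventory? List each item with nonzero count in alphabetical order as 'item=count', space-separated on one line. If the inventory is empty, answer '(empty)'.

After 1 (gather 1 flax): flax=1
After 2 (gather 2 clay): clay=2 flax=1
After 3 (craft anchor): anchor=2 clay=2
After 4 (consume 2 clay): anchor=2
After 5 (gather 7 clay): anchor=2 clay=7
After 6 (gather 9 sand): anchor=2 clay=7 sand=9
After 7 (craft kiln): anchor=2 clay=6 kiln=3 sand=7
After 8 (craft kiln): anchor=2 clay=5 kiln=6 sand=5
After 9 (gather 5 clay): anchor=2 clay=10 kiln=6 sand=5
After 10 (craft kiln): anchor=2 clay=9 kiln=9 sand=3

Answer: anchor=2 clay=9 kiln=9 sand=3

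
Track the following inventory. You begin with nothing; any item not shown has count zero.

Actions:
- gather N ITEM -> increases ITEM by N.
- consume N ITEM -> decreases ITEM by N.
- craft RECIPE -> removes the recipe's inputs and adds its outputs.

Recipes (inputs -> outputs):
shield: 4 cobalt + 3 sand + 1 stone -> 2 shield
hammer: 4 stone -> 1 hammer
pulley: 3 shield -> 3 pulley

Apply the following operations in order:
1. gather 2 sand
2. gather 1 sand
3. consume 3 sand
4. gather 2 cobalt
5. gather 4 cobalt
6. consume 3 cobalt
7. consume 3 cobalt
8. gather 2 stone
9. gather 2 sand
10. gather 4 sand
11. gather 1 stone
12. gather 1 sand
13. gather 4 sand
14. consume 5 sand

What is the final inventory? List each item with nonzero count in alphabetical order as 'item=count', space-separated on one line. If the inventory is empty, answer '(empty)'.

After 1 (gather 2 sand): sand=2
After 2 (gather 1 sand): sand=3
After 3 (consume 3 sand): (empty)
After 4 (gather 2 cobalt): cobalt=2
After 5 (gather 4 cobalt): cobalt=6
After 6 (consume 3 cobalt): cobalt=3
After 7 (consume 3 cobalt): (empty)
After 8 (gather 2 stone): stone=2
After 9 (gather 2 sand): sand=2 stone=2
After 10 (gather 4 sand): sand=6 stone=2
After 11 (gather 1 stone): sand=6 stone=3
After 12 (gather 1 sand): sand=7 stone=3
After 13 (gather 4 sand): sand=11 stone=3
After 14 (consume 5 sand): sand=6 stone=3

Answer: sand=6 stone=3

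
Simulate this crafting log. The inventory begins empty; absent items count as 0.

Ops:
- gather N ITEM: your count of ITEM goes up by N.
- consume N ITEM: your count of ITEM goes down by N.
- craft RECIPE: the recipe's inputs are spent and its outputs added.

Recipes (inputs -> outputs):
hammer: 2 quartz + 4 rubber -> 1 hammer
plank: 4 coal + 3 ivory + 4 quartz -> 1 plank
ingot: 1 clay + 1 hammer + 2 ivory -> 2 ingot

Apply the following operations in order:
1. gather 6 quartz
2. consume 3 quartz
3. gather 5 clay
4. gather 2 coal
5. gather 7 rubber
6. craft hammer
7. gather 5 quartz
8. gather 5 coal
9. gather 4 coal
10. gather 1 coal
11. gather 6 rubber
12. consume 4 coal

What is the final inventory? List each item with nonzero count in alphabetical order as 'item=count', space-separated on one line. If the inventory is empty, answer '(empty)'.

Answer: clay=5 coal=8 hammer=1 quartz=6 rubber=9

Derivation:
After 1 (gather 6 quartz): quartz=6
After 2 (consume 3 quartz): quartz=3
After 3 (gather 5 clay): clay=5 quartz=3
After 4 (gather 2 coal): clay=5 coal=2 quartz=3
After 5 (gather 7 rubber): clay=5 coal=2 quartz=3 rubber=7
After 6 (craft hammer): clay=5 coal=2 hammer=1 quartz=1 rubber=3
After 7 (gather 5 quartz): clay=5 coal=2 hammer=1 quartz=6 rubber=3
After 8 (gather 5 coal): clay=5 coal=7 hammer=1 quartz=6 rubber=3
After 9 (gather 4 coal): clay=5 coal=11 hammer=1 quartz=6 rubber=3
After 10 (gather 1 coal): clay=5 coal=12 hammer=1 quartz=6 rubber=3
After 11 (gather 6 rubber): clay=5 coal=12 hammer=1 quartz=6 rubber=9
After 12 (consume 4 coal): clay=5 coal=8 hammer=1 quartz=6 rubber=9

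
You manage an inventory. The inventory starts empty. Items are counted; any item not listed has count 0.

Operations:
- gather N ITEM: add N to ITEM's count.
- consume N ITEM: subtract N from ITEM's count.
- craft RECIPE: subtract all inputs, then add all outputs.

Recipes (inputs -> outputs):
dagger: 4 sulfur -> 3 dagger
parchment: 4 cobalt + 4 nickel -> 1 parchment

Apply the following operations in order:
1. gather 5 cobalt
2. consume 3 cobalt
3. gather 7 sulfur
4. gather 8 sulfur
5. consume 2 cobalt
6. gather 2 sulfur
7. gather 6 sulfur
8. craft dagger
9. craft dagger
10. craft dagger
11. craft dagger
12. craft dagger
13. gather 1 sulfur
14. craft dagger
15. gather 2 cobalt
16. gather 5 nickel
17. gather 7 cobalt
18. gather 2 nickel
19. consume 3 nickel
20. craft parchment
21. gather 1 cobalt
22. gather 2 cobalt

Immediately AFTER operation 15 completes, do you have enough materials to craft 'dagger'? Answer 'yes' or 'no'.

Answer: no

Derivation:
After 1 (gather 5 cobalt): cobalt=5
After 2 (consume 3 cobalt): cobalt=2
After 3 (gather 7 sulfur): cobalt=2 sulfur=7
After 4 (gather 8 sulfur): cobalt=2 sulfur=15
After 5 (consume 2 cobalt): sulfur=15
After 6 (gather 2 sulfur): sulfur=17
After 7 (gather 6 sulfur): sulfur=23
After 8 (craft dagger): dagger=3 sulfur=19
After 9 (craft dagger): dagger=6 sulfur=15
After 10 (craft dagger): dagger=9 sulfur=11
After 11 (craft dagger): dagger=12 sulfur=7
After 12 (craft dagger): dagger=15 sulfur=3
After 13 (gather 1 sulfur): dagger=15 sulfur=4
After 14 (craft dagger): dagger=18
After 15 (gather 2 cobalt): cobalt=2 dagger=18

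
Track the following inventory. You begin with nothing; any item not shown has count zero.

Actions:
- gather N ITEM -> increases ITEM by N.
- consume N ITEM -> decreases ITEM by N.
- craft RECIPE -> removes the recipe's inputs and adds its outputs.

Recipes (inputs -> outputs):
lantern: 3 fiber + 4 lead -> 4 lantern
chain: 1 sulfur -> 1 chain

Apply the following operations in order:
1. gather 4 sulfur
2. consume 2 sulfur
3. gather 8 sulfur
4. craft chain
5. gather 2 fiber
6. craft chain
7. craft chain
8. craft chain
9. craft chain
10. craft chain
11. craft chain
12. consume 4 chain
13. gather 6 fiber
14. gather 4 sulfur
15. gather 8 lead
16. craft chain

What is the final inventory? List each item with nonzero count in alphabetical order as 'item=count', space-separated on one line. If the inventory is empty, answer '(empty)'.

After 1 (gather 4 sulfur): sulfur=4
After 2 (consume 2 sulfur): sulfur=2
After 3 (gather 8 sulfur): sulfur=10
After 4 (craft chain): chain=1 sulfur=9
After 5 (gather 2 fiber): chain=1 fiber=2 sulfur=9
After 6 (craft chain): chain=2 fiber=2 sulfur=8
After 7 (craft chain): chain=3 fiber=2 sulfur=7
After 8 (craft chain): chain=4 fiber=2 sulfur=6
After 9 (craft chain): chain=5 fiber=2 sulfur=5
After 10 (craft chain): chain=6 fiber=2 sulfur=4
After 11 (craft chain): chain=7 fiber=2 sulfur=3
After 12 (consume 4 chain): chain=3 fiber=2 sulfur=3
After 13 (gather 6 fiber): chain=3 fiber=8 sulfur=3
After 14 (gather 4 sulfur): chain=3 fiber=8 sulfur=7
After 15 (gather 8 lead): chain=3 fiber=8 lead=8 sulfur=7
After 16 (craft chain): chain=4 fiber=8 lead=8 sulfur=6

Answer: chain=4 fiber=8 lead=8 sulfur=6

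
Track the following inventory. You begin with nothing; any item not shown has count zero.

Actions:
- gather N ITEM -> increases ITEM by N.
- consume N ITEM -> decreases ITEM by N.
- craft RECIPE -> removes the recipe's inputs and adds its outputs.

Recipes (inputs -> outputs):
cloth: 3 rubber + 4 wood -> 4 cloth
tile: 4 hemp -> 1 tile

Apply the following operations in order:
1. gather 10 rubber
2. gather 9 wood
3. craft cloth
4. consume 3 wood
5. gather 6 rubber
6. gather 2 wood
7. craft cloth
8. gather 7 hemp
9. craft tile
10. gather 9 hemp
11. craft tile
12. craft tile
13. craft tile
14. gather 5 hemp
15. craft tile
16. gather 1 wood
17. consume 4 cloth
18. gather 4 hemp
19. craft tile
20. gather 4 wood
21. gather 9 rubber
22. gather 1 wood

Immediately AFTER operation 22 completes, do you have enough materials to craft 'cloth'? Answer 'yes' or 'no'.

Answer: yes

Derivation:
After 1 (gather 10 rubber): rubber=10
After 2 (gather 9 wood): rubber=10 wood=9
After 3 (craft cloth): cloth=4 rubber=7 wood=5
After 4 (consume 3 wood): cloth=4 rubber=7 wood=2
After 5 (gather 6 rubber): cloth=4 rubber=13 wood=2
After 6 (gather 2 wood): cloth=4 rubber=13 wood=4
After 7 (craft cloth): cloth=8 rubber=10
After 8 (gather 7 hemp): cloth=8 hemp=7 rubber=10
After 9 (craft tile): cloth=8 hemp=3 rubber=10 tile=1
After 10 (gather 9 hemp): cloth=8 hemp=12 rubber=10 tile=1
After 11 (craft tile): cloth=8 hemp=8 rubber=10 tile=2
After 12 (craft tile): cloth=8 hemp=4 rubber=10 tile=3
After 13 (craft tile): cloth=8 rubber=10 tile=4
After 14 (gather 5 hemp): cloth=8 hemp=5 rubber=10 tile=4
After 15 (craft tile): cloth=8 hemp=1 rubber=10 tile=5
After 16 (gather 1 wood): cloth=8 hemp=1 rubber=10 tile=5 wood=1
After 17 (consume 4 cloth): cloth=4 hemp=1 rubber=10 tile=5 wood=1
After 18 (gather 4 hemp): cloth=4 hemp=5 rubber=10 tile=5 wood=1
After 19 (craft tile): cloth=4 hemp=1 rubber=10 tile=6 wood=1
After 20 (gather 4 wood): cloth=4 hemp=1 rubber=10 tile=6 wood=5
After 21 (gather 9 rubber): cloth=4 hemp=1 rubber=19 tile=6 wood=5
After 22 (gather 1 wood): cloth=4 hemp=1 rubber=19 tile=6 wood=6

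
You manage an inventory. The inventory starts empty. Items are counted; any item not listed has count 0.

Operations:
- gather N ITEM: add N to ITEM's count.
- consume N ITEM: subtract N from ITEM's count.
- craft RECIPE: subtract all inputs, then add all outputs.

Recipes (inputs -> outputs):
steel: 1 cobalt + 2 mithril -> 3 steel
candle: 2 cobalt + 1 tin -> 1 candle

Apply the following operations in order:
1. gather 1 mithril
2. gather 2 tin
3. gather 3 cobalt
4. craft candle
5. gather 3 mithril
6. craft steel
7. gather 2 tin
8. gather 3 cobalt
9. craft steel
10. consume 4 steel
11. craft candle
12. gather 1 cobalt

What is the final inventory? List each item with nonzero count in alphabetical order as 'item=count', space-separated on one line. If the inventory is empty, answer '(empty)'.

Answer: candle=2 cobalt=1 steel=2 tin=2

Derivation:
After 1 (gather 1 mithril): mithril=1
After 2 (gather 2 tin): mithril=1 tin=2
After 3 (gather 3 cobalt): cobalt=3 mithril=1 tin=2
After 4 (craft candle): candle=1 cobalt=1 mithril=1 tin=1
After 5 (gather 3 mithril): candle=1 cobalt=1 mithril=4 tin=1
After 6 (craft steel): candle=1 mithril=2 steel=3 tin=1
After 7 (gather 2 tin): candle=1 mithril=2 steel=3 tin=3
After 8 (gather 3 cobalt): candle=1 cobalt=3 mithril=2 steel=3 tin=3
After 9 (craft steel): candle=1 cobalt=2 steel=6 tin=3
After 10 (consume 4 steel): candle=1 cobalt=2 steel=2 tin=3
After 11 (craft candle): candle=2 steel=2 tin=2
After 12 (gather 1 cobalt): candle=2 cobalt=1 steel=2 tin=2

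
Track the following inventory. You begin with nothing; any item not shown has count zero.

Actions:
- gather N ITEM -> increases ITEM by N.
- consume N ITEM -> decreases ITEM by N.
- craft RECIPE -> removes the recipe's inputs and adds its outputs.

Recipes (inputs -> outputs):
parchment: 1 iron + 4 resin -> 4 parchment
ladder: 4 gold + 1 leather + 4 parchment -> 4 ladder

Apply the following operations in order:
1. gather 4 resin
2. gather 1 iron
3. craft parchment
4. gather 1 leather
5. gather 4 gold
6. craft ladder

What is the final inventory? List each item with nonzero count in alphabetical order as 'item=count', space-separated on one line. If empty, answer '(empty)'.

After 1 (gather 4 resin): resin=4
After 2 (gather 1 iron): iron=1 resin=4
After 3 (craft parchment): parchment=4
After 4 (gather 1 leather): leather=1 parchment=4
After 5 (gather 4 gold): gold=4 leather=1 parchment=4
After 6 (craft ladder): ladder=4

Answer: ladder=4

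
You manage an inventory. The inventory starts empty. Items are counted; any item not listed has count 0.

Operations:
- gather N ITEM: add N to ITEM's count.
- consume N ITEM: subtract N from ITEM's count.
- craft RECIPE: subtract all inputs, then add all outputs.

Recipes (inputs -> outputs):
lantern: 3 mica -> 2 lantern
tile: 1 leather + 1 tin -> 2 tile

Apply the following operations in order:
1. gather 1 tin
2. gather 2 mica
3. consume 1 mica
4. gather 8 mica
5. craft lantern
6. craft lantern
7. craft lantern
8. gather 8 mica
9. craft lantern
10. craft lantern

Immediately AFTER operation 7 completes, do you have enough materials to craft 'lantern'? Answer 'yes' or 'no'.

After 1 (gather 1 tin): tin=1
After 2 (gather 2 mica): mica=2 tin=1
After 3 (consume 1 mica): mica=1 tin=1
After 4 (gather 8 mica): mica=9 tin=1
After 5 (craft lantern): lantern=2 mica=6 tin=1
After 6 (craft lantern): lantern=4 mica=3 tin=1
After 7 (craft lantern): lantern=6 tin=1

Answer: no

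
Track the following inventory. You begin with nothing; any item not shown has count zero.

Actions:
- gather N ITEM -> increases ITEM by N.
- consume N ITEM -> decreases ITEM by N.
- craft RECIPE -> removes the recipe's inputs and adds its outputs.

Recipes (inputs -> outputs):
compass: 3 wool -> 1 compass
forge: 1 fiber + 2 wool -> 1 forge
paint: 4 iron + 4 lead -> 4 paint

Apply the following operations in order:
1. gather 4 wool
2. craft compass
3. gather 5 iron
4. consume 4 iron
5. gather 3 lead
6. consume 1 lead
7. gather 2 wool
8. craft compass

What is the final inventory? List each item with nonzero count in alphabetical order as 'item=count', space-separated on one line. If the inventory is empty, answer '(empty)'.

Answer: compass=2 iron=1 lead=2

Derivation:
After 1 (gather 4 wool): wool=4
After 2 (craft compass): compass=1 wool=1
After 3 (gather 5 iron): compass=1 iron=5 wool=1
After 4 (consume 4 iron): compass=1 iron=1 wool=1
After 5 (gather 3 lead): compass=1 iron=1 lead=3 wool=1
After 6 (consume 1 lead): compass=1 iron=1 lead=2 wool=1
After 7 (gather 2 wool): compass=1 iron=1 lead=2 wool=3
After 8 (craft compass): compass=2 iron=1 lead=2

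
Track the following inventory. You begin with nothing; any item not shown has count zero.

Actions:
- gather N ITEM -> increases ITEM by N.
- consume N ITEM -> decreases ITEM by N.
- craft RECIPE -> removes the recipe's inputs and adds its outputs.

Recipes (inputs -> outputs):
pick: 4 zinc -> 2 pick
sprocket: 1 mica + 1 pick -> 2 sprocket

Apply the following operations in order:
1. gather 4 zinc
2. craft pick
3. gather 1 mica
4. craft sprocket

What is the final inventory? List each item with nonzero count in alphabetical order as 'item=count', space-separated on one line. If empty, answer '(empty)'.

After 1 (gather 4 zinc): zinc=4
After 2 (craft pick): pick=2
After 3 (gather 1 mica): mica=1 pick=2
After 4 (craft sprocket): pick=1 sprocket=2

Answer: pick=1 sprocket=2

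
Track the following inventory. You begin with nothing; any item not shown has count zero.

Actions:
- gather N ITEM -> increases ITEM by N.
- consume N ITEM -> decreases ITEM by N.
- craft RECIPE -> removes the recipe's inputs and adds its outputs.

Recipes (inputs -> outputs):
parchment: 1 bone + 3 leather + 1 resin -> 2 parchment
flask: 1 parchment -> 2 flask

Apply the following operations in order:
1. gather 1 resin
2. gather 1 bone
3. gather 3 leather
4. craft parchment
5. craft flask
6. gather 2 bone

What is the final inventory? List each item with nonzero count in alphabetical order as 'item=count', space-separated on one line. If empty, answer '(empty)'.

After 1 (gather 1 resin): resin=1
After 2 (gather 1 bone): bone=1 resin=1
After 3 (gather 3 leather): bone=1 leather=3 resin=1
After 4 (craft parchment): parchment=2
After 5 (craft flask): flask=2 parchment=1
After 6 (gather 2 bone): bone=2 flask=2 parchment=1

Answer: bone=2 flask=2 parchment=1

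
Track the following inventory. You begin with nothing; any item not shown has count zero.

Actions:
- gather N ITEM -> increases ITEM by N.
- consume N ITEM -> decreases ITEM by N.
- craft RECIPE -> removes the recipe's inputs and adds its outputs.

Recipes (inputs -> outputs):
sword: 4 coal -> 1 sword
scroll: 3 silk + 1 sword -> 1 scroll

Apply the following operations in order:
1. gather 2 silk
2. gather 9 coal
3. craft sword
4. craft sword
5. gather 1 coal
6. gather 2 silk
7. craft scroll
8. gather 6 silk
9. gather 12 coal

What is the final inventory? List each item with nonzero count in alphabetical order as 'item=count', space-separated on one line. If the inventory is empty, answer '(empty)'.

Answer: coal=14 scroll=1 silk=7 sword=1

Derivation:
After 1 (gather 2 silk): silk=2
After 2 (gather 9 coal): coal=9 silk=2
After 3 (craft sword): coal=5 silk=2 sword=1
After 4 (craft sword): coal=1 silk=2 sword=2
After 5 (gather 1 coal): coal=2 silk=2 sword=2
After 6 (gather 2 silk): coal=2 silk=4 sword=2
After 7 (craft scroll): coal=2 scroll=1 silk=1 sword=1
After 8 (gather 6 silk): coal=2 scroll=1 silk=7 sword=1
After 9 (gather 12 coal): coal=14 scroll=1 silk=7 sword=1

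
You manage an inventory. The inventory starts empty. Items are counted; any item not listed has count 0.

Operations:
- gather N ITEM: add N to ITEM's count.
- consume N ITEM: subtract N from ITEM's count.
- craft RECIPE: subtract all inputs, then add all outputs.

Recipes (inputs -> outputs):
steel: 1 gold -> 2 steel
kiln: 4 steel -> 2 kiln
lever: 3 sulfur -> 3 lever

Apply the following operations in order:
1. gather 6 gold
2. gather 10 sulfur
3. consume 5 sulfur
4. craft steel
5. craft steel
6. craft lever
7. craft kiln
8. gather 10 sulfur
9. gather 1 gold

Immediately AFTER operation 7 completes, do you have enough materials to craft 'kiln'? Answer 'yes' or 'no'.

After 1 (gather 6 gold): gold=6
After 2 (gather 10 sulfur): gold=6 sulfur=10
After 3 (consume 5 sulfur): gold=6 sulfur=5
After 4 (craft steel): gold=5 steel=2 sulfur=5
After 5 (craft steel): gold=4 steel=4 sulfur=5
After 6 (craft lever): gold=4 lever=3 steel=4 sulfur=2
After 7 (craft kiln): gold=4 kiln=2 lever=3 sulfur=2

Answer: no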